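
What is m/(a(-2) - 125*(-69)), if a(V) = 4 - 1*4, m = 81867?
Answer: 27289/2875 ≈ 9.4918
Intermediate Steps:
a(V) = 0 (a(V) = 4 - 4 = 0)
m/(a(-2) - 125*(-69)) = 81867/(0 - 125*(-69)) = 81867/(0 + 8625) = 81867/8625 = 81867*(1/8625) = 27289/2875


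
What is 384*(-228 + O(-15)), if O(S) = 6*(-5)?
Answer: -99072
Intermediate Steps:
O(S) = -30
384*(-228 + O(-15)) = 384*(-228 - 30) = 384*(-258) = -99072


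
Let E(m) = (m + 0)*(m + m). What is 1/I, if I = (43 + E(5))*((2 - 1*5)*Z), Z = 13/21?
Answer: -7/1209 ≈ -0.0057899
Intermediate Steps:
Z = 13/21 (Z = 13*(1/21) = 13/21 ≈ 0.61905)
E(m) = 2*m**2 (E(m) = m*(2*m) = 2*m**2)
I = -1209/7 (I = (43 + 2*5**2)*((2 - 1*5)*(13/21)) = (43 + 2*25)*((2 - 5)*(13/21)) = (43 + 50)*(-3*13/21) = 93*(-13/7) = -1209/7 ≈ -172.71)
1/I = 1/(-1209/7) = -7/1209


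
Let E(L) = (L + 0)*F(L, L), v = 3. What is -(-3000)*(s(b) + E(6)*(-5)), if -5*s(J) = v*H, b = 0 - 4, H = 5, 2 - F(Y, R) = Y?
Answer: 351000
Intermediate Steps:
F(Y, R) = 2 - Y
b = -4
E(L) = L*(2 - L) (E(L) = (L + 0)*(2 - L) = L*(2 - L))
s(J) = -3 (s(J) = -3*5/5 = -⅕*15 = -3)
-(-3000)*(s(b) + E(6)*(-5)) = -(-3000)*(-3 + (6*(2 - 1*6))*(-5)) = -(-3000)*(-3 + (6*(2 - 6))*(-5)) = -(-3000)*(-3 + (6*(-4))*(-5)) = -(-3000)*(-3 - 24*(-5)) = -(-3000)*(-3 + 120) = -(-3000)*117 = -3000*(-117) = 351000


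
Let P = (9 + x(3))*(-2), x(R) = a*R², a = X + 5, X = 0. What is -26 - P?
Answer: 82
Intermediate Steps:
a = 5 (a = 0 + 5 = 5)
x(R) = 5*R²
P = -108 (P = (9 + 5*3²)*(-2) = (9 + 5*9)*(-2) = (9 + 45)*(-2) = 54*(-2) = -108)
-26 - P = -26 - 1*(-108) = -26 + 108 = 82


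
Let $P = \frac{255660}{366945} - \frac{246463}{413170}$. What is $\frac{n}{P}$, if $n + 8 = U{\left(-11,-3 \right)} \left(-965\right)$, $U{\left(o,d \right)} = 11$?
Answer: $- \frac{35790224471110}{337615037} \approx -1.0601 \cdot 10^{5}$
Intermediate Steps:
$P = \frac{1012845111}{10107377710}$ ($P = 255660 \cdot \frac{1}{366945} - \frac{246463}{413170} = \frac{17044}{24463} - \frac{246463}{413170} = \frac{1012845111}{10107377710} \approx 0.10021$)
$n = -10623$ ($n = -8 + 11 \left(-965\right) = -8 - 10615 = -10623$)
$\frac{n}{P} = - \frac{10623}{\frac{1012845111}{10107377710}} = \left(-10623\right) \frac{10107377710}{1012845111} = - \frac{35790224471110}{337615037}$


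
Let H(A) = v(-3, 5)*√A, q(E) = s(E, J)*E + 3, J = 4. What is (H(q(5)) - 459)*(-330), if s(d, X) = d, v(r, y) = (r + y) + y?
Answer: 151470 - 4620*√7 ≈ 1.3925e+5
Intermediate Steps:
v(r, y) = r + 2*y
q(E) = 3 + E² (q(E) = E*E + 3 = E² + 3 = 3 + E²)
H(A) = 7*√A (H(A) = (-3 + 2*5)*√A = (-3 + 10)*√A = 7*√A)
(H(q(5)) - 459)*(-330) = (7*√(3 + 5²) - 459)*(-330) = (7*√(3 + 25) - 459)*(-330) = (7*√28 - 459)*(-330) = (7*(2*√7) - 459)*(-330) = (14*√7 - 459)*(-330) = (-459 + 14*√7)*(-330) = 151470 - 4620*√7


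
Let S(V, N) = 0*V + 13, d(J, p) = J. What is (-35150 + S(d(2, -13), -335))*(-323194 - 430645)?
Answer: 26487640943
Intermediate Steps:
S(V, N) = 13 (S(V, N) = 0 + 13 = 13)
(-35150 + S(d(2, -13), -335))*(-323194 - 430645) = (-35150 + 13)*(-323194 - 430645) = -35137*(-753839) = 26487640943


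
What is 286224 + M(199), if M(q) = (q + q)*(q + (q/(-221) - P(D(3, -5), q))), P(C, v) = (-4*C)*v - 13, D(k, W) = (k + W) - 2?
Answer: -198234874/221 ≈ -8.9699e+5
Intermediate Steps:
D(k, W) = -2 + W + k (D(k, W) = (W + k) - 2 = -2 + W + k)
P(C, v) = -13 - 4*C*v (P(C, v) = -4*C*v - 13 = -13 - 4*C*v)
M(q) = 2*q*(13 - 3316*q/221) (M(q) = (q + q)*(q + (q/(-221) - (-13 - 4*(-2 - 5 + 3)*q))) = (2*q)*(q + (q*(-1/221) - (-13 - 4*(-4)*q))) = (2*q)*(q + (-q/221 - (-13 + 16*q))) = (2*q)*(q + (-q/221 + (13 - 16*q))) = (2*q)*(q + (13 - 3537*q/221)) = (2*q)*(13 - 3316*q/221) = 2*q*(13 - 3316*q/221))
286224 + M(199) = 286224 + (2/221)*199*(2873 - 3316*199) = 286224 + (2/221)*199*(2873 - 659884) = 286224 + (2/221)*199*(-657011) = 286224 - 261490378/221 = -198234874/221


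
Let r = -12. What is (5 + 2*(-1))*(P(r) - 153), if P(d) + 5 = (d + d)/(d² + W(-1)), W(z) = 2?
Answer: -34638/73 ≈ -474.49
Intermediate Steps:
P(d) = -5 + 2*d/(2 + d²) (P(d) = -5 + (d + d)/(d² + 2) = -5 + (2*d)/(2 + d²) = -5 + 2*d/(2 + d²))
(5 + 2*(-1))*(P(r) - 153) = (5 + 2*(-1))*((-10 - 5*(-12)² + 2*(-12))/(2 + (-12)²) - 153) = (5 - 2)*((-10 - 5*144 - 24)/(2 + 144) - 153) = 3*((-10 - 720 - 24)/146 - 153) = 3*((1/146)*(-754) - 153) = 3*(-377/73 - 153) = 3*(-11546/73) = -34638/73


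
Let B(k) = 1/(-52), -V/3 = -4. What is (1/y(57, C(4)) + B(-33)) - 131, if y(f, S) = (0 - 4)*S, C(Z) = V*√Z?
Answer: -163525/1248 ≈ -131.03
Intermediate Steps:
V = 12 (V = -3*(-4) = 12)
C(Z) = 12*√Z
y(f, S) = -4*S
B(k) = -1/52
(1/y(57, C(4)) + B(-33)) - 131 = (1/(-48*√4) - 1/52) - 131 = (1/(-48*2) - 1/52) - 131 = (1/(-4*24) - 1/52) - 131 = (1/(-96) - 1/52) - 131 = (-1/96 - 1/52) - 131 = -37/1248 - 131 = -163525/1248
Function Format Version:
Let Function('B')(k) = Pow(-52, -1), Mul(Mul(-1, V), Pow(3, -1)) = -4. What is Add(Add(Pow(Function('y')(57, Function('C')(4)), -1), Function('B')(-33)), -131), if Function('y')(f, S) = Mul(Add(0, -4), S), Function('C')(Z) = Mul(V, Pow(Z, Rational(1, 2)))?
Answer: Rational(-163525, 1248) ≈ -131.03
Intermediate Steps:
V = 12 (V = Mul(-3, -4) = 12)
Function('C')(Z) = Mul(12, Pow(Z, Rational(1, 2)))
Function('y')(f, S) = Mul(-4, S)
Function('B')(k) = Rational(-1, 52)
Add(Add(Pow(Function('y')(57, Function('C')(4)), -1), Function('B')(-33)), -131) = Add(Add(Pow(Mul(-4, Mul(12, Pow(4, Rational(1, 2)))), -1), Rational(-1, 52)), -131) = Add(Add(Pow(Mul(-4, Mul(12, 2)), -1), Rational(-1, 52)), -131) = Add(Add(Pow(Mul(-4, 24), -1), Rational(-1, 52)), -131) = Add(Add(Pow(-96, -1), Rational(-1, 52)), -131) = Add(Add(Rational(-1, 96), Rational(-1, 52)), -131) = Add(Rational(-37, 1248), -131) = Rational(-163525, 1248)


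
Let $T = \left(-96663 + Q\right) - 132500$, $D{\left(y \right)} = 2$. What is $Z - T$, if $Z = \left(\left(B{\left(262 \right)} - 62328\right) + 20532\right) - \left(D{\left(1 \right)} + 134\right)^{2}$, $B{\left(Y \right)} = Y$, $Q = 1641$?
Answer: $167492$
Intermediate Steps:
$Z = -60030$ ($Z = \left(\left(262 - 62328\right) + 20532\right) - \left(2 + 134\right)^{2} = \left(-62066 + 20532\right) - 136^{2} = -41534 - 18496 = -60030$)
$T = -227522$ ($T = \left(-96663 + 1641\right) - 132500 = -95022 - 132500 = -227522$)
$Z - T = -60030 - -227522 = -60030 + 227522 = 167492$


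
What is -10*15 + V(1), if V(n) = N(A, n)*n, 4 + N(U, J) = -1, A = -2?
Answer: -155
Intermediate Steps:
N(U, J) = -5 (N(U, J) = -4 - 1 = -5)
V(n) = -5*n
-10*15 + V(1) = -10*15 - 5*1 = -150 - 5 = -155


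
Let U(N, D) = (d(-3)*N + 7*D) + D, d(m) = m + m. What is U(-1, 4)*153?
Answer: 5814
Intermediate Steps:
d(m) = 2*m
U(N, D) = -6*N + 8*D (U(N, D) = ((2*(-3))*N + 7*D) + D = (-6*N + 7*D) + D = -6*N + 8*D)
U(-1, 4)*153 = (-6*(-1) + 8*4)*153 = (6 + 32)*153 = 38*153 = 5814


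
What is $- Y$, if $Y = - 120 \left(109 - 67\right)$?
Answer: $5040$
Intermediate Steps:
$Y = -5040$ ($Y = \left(-120\right) 42 = -5040$)
$- Y = \left(-1\right) \left(-5040\right) = 5040$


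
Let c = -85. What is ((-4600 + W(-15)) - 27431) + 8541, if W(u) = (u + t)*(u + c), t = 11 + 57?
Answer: -28790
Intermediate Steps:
t = 68
W(u) = (-85 + u)*(68 + u) (W(u) = (u + 68)*(u - 85) = (68 + u)*(-85 + u) = (-85 + u)*(68 + u))
((-4600 + W(-15)) - 27431) + 8541 = ((-4600 + (-5780 + (-15)**2 - 17*(-15))) - 27431) + 8541 = ((-4600 + (-5780 + 225 + 255)) - 27431) + 8541 = ((-4600 - 5300) - 27431) + 8541 = (-9900 - 27431) + 8541 = -37331 + 8541 = -28790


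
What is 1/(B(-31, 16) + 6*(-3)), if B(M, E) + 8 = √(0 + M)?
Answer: -26/707 - I*√31/707 ≈ -0.036775 - 0.0078752*I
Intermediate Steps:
B(M, E) = -8 + √M (B(M, E) = -8 + √(0 + M) = -8 + √M)
1/(B(-31, 16) + 6*(-3)) = 1/((-8 + √(-31)) + 6*(-3)) = 1/((-8 + I*√31) - 18) = 1/(-26 + I*√31)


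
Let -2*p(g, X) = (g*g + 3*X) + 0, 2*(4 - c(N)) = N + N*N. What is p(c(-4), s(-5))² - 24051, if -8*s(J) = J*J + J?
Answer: -384767/16 ≈ -24048.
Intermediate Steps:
c(N) = 4 - N/2 - N²/2 (c(N) = 4 - (N + N*N)/2 = 4 - (N + N²)/2 = 4 + (-N/2 - N²/2) = 4 - N/2 - N²/2)
s(J) = -J/8 - J²/8 (s(J) = -(J*J + J)/8 = -(J² + J)/8 = -(J + J²)/8 = -J/8 - J²/8)
p(g, X) = -3*X/2 - g²/2 (p(g, X) = -((g*g + 3*X) + 0)/2 = -((g² + 3*X) + 0)/2 = -(g² + 3*X)/2 = -3*X/2 - g²/2)
p(c(-4), s(-5))² - 24051 = (-(-3)*(-5)*(1 - 5)/16 - (4 - ½*(-4) - ½*(-4)²)²/2)² - 24051 = (-(-3)*(-5)*(-4)/16 - (4 + 2 - ½*16)²/2)² - 24051 = (-3/2*(-5/2) - (4 + 2 - 8)²/2)² - 24051 = (15/4 - ½*(-2)²)² - 24051 = (15/4 - ½*4)² - 24051 = (15/4 - 2)² - 24051 = (7/4)² - 24051 = 49/16 - 24051 = -384767/16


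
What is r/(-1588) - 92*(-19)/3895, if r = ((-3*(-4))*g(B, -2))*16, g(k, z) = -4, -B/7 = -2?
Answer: 75884/81385 ≈ 0.93241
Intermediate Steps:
B = 14 (B = -7*(-2) = 14)
r = -768 (r = (-3*(-4)*(-4))*16 = (12*(-4))*16 = -48*16 = -768)
r/(-1588) - 92*(-19)/3895 = -768/(-1588) - 92*(-19)/3895 = -768*(-1/1588) + 1748*(1/3895) = 192/397 + 92/205 = 75884/81385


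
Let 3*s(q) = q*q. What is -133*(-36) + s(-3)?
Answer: 4791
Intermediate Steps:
s(q) = q**2/3 (s(q) = (q*q)/3 = q**2/3)
-133*(-36) + s(-3) = -133*(-36) + (1/3)*(-3)**2 = 4788 + (1/3)*9 = 4788 + 3 = 4791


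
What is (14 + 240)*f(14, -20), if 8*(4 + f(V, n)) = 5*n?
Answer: -4191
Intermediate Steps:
f(V, n) = -4 + 5*n/8 (f(V, n) = -4 + (5*n)/8 = -4 + 5*n/8)
(14 + 240)*f(14, -20) = (14 + 240)*(-4 + (5/8)*(-20)) = 254*(-4 - 25/2) = 254*(-33/2) = -4191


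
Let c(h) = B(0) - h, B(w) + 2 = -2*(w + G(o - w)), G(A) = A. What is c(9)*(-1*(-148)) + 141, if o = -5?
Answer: -7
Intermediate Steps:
B(w) = 8 (B(w) = -2 - 2*(w + (-5 - w)) = -2 - 2*(-5) = -2 + 10 = 8)
c(h) = 8 - h
c(9)*(-1*(-148)) + 141 = (8 - 1*9)*(-1*(-148)) + 141 = (8 - 9)*148 + 141 = -1*148 + 141 = -148 + 141 = -7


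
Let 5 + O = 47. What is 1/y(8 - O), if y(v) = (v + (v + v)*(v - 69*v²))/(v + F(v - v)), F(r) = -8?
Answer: -21/2713115 ≈ -7.7402e-6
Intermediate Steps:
O = 42 (O = -5 + 47 = 42)
y(v) = (v + 2*v*(v - 69*v²))/(-8 + v) (y(v) = (v + (v + v)*(v - 69*v²))/(v - 8) = (v + (2*v)*(v - 69*v²))/(-8 + v) = (v + 2*v*(v - 69*v²))/(-8 + v))
1/y(8 - O) = 1/((8 - 1*42)*(1 - 138*(8 - 1*42)² + 2*(8 - 1*42))/(-8 + (8 - 1*42))) = 1/((8 - 42)*(1 - 138*(8 - 42)² + 2*(8 - 42))/(-8 + (8 - 42))) = 1/(-34*(1 - 138*(-34)² + 2*(-34))/(-8 - 34)) = 1/(-34*(1 - 138*1156 - 68)/(-42)) = 1/(-34*(-1/42)*(1 - 159528 - 68)) = 1/(-34*(-1/42)*(-159595)) = 1/(-2713115/21) = -21/2713115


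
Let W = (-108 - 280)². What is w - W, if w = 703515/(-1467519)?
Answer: -73642294617/489173 ≈ -1.5054e+5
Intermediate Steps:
w = -234505/489173 (w = 703515*(-1/1467519) = -234505/489173 ≈ -0.47939)
W = 150544 (W = (-388)² = 150544)
w - W = -234505/489173 - 1*150544 = -234505/489173 - 150544 = -73642294617/489173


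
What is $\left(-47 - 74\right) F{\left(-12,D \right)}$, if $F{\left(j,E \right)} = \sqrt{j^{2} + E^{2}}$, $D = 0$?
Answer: $-1452$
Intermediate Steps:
$F{\left(j,E \right)} = \sqrt{E^{2} + j^{2}}$
$\left(-47 - 74\right) F{\left(-12,D \right)} = \left(-47 - 74\right) \sqrt{0^{2} + \left(-12\right)^{2}} = - 121 \sqrt{0 + 144} = - 121 \sqrt{144} = \left(-121\right) 12 = -1452$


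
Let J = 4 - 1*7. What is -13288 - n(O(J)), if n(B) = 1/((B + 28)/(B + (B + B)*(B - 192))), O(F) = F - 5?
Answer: -67238/5 ≈ -13448.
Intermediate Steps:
J = -3 (J = 4 - 7 = -3)
O(F) = -5 + F
n(B) = (B + 2*B*(-192 + B))/(28 + B) (n(B) = 1/((28 + B)/(B + (2*B)*(-192 + B))) = 1/((28 + B)/(B + 2*B*(-192 + B))) = (B + 2*B*(-192 + B))/(28 + B))
-13288 - n(O(J)) = -13288 - (-5 - 3)*(-383 + 2*(-5 - 3))/(28 + (-5 - 3)) = -13288 - (-8)*(-383 + 2*(-8))/(28 - 8) = -13288 - (-8)*(-383 - 16)/20 = -13288 - (-8)*(-399)/20 = -13288 - 1*798/5 = -13288 - 798/5 = -67238/5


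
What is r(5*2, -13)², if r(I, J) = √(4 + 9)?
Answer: 13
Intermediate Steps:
r(I, J) = √13
r(5*2, -13)² = (√13)² = 13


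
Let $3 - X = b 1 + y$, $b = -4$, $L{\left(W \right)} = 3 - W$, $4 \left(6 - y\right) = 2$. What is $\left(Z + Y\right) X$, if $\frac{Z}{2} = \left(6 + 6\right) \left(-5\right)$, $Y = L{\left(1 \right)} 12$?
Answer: $-144$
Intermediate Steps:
$y = \frac{11}{2}$ ($y = 6 - \frac{1}{2} = \frac{11}{2} \approx 5.5$)
$X = \frac{3}{2}$ ($X = 3 - \left(\left(-4\right) 1 + \frac{11}{2}\right) = 3 - \left(-4 + \frac{11}{2}\right) = 3 - \frac{3}{2} = \frac{3}{2} \approx 1.5$)
$Y = 24$ ($Y = \left(3 - 1\right) 12 = 2 \cdot 12 = 24$)
$Z = -120$ ($Z = 2 \left(6 + 6\right) \left(-5\right) = 2 \cdot 12 \left(-5\right) = 2 \left(-60\right) = -120$)
$\left(Z + Y\right) X = \left(-120 + 24\right) \frac{3}{2} = \left(-96\right) \frac{3}{2} = -144$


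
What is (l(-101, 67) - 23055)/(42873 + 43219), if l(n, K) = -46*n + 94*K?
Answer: -12111/86092 ≈ -0.14068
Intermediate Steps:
(l(-101, 67) - 23055)/(42873 + 43219) = ((-46*(-101) + 94*67) - 23055)/(42873 + 43219) = ((4646 + 6298) - 23055)/86092 = (10944 - 23055)*(1/86092) = -12111*1/86092 = -12111/86092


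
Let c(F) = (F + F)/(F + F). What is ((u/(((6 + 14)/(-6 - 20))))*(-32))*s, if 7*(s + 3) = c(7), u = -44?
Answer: 36608/7 ≈ 5229.7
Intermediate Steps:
c(F) = 1 (c(F) = (2*F)/((2*F)) = (2*F)*(1/(2*F)) = 1)
s = -20/7 (s = -3 + (⅐)*1 = -3 + ⅐ = -20/7 ≈ -2.8571)
((u/(((6 + 14)/(-6 - 20))))*(-32))*s = (-44*(-6 - 20)/(6 + 14)*(-32))*(-20/7) = (-44/(20/(-26))*(-32))*(-20/7) = (-44/(20*(-1/26))*(-32))*(-20/7) = (-44/(-10/13)*(-32))*(-20/7) = (-44*(-13/10)*(-32))*(-20/7) = ((286/5)*(-32))*(-20/7) = -9152/5*(-20/7) = 36608/7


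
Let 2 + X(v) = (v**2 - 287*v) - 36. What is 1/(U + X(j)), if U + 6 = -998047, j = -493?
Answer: -1/613551 ≈ -1.6299e-6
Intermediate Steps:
X(v) = -38 + v**2 - 287*v (X(v) = -2 + ((v**2 - 287*v) - 36) = -2 + (-36 + v**2 - 287*v) = -38 + v**2 - 287*v)
U = -998053 (U = -6 - 998047 = -998053)
1/(U + X(j)) = 1/(-998053 + (-38 + (-493)**2 - 287*(-493))) = 1/(-998053 + (-38 + 243049 + 141491)) = 1/(-998053 + 384502) = 1/(-613551) = -1/613551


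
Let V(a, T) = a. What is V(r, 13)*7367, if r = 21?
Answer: 154707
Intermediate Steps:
V(r, 13)*7367 = 21*7367 = 154707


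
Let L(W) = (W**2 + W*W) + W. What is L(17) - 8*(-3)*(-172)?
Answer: -3533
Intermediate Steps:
L(W) = W + 2*W**2 (L(W) = (W**2 + W**2) + W = 2*W**2 + W = W + 2*W**2)
L(17) - 8*(-3)*(-172) = 17*(1 + 2*17) - 8*(-3)*(-172) = 17*(1 + 34) + 24*(-172) = 17*35 - 4128 = 595 - 4128 = -3533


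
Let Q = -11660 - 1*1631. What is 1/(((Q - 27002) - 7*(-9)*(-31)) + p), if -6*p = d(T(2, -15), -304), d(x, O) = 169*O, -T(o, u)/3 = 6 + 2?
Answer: -3/101050 ≈ -2.9688e-5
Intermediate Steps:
T(o, u) = -24 (T(o, u) = -3*(6 + 2) = -3*8 = -24)
Q = -13291 (Q = -11660 - 1631 = -13291)
p = 25688/3 (p = -169*(-304)/6 = -⅙*(-51376) = 25688/3 ≈ 8562.7)
1/(((Q - 27002) - 7*(-9)*(-31)) + p) = 1/(((-13291 - 27002) - 7*(-9)*(-31)) + 25688/3) = 1/((-40293 + 63*(-31)) + 25688/3) = 1/((-40293 - 1953) + 25688/3) = 1/(-42246 + 25688/3) = 1/(-101050/3) = -3/101050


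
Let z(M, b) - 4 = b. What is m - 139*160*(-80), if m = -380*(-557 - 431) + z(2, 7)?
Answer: 2154651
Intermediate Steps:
z(M, b) = 4 + b
m = 375451 (m = -380*(-557 - 431) + (4 + 7) = -380*(-988) + 11 = 375440 + 11 = 375451)
m - 139*160*(-80) = 375451 - 139*160*(-80) = 375451 - 22240*(-80) = 375451 - 1*(-1779200) = 375451 + 1779200 = 2154651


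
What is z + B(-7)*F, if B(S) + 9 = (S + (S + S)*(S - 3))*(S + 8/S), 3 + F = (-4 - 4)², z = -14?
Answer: -66626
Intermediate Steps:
F = 61 (F = -3 + (-4 - 4)² = -3 + (-8)² = -3 + 64 = 61)
B(S) = -9 + (S + 8/S)*(S + 2*S*(-3 + S)) (B(S) = -9 + (S + (S + S)*(S - 3))*(S + 8/S) = -9 + (S + (2*S)*(-3 + S))*(S + 8/S) = -9 + (S + 2*S*(-3 + S))*(S + 8/S) = -9 + (S + 8/S)*(S + 2*S*(-3 + S)))
z + B(-7)*F = -14 + (-49 - 5*(-7)² + 2*(-7)³ + 16*(-7))*61 = -14 + (-49 - 5*49 + 2*(-343) - 112)*61 = -14 + (-49 - 245 - 686 - 112)*61 = -14 - 1092*61 = -14 - 66612 = -66626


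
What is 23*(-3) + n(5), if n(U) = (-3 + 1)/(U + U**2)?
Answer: -1036/15 ≈ -69.067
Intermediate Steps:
n(U) = -2/(U + U**2)
23*(-3) + n(5) = 23*(-3) - 2/(5*(1 + 5)) = -69 - 2*1/5/6 = -69 - 2*1/5*1/6 = -69 - 1/15 = -1036/15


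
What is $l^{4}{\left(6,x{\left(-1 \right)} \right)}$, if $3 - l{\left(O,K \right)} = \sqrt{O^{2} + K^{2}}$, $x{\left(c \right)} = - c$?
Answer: $\left(3 - \sqrt{37}\right)^{4} \approx 90.315$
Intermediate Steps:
$l{\left(O,K \right)} = 3 - \sqrt{K^{2} + O^{2}}$ ($l{\left(O,K \right)} = 3 - \sqrt{O^{2} + K^{2}} = 3 - \sqrt{K^{2} + O^{2}}$)
$l^{4}{\left(6,x{\left(-1 \right)} \right)} = \left(3 - \sqrt{\left(\left(-1\right) \left(-1\right)\right)^{2} + 6^{2}}\right)^{4} = \left(3 - \sqrt{1^{2} + 36}\right)^{4} = \left(3 - \sqrt{1 + 36}\right)^{4} = \left(3 - \sqrt{37}\right)^{4}$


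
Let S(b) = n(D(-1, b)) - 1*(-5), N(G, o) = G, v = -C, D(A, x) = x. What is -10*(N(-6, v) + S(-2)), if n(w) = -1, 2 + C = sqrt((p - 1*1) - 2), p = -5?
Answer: 20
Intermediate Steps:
C = -2 + 2*I*sqrt(2) (C = -2 + sqrt((-5 - 1*1) - 2) = -2 + sqrt((-5 - 1) - 2) = -2 + sqrt(-6 - 2) = -2 + sqrt(-8) = -2 + 2*I*sqrt(2) ≈ -2.0 + 2.8284*I)
v = 2 - 2*I*sqrt(2) (v = -(-2 + 2*I*sqrt(2)) = 2 - 2*I*sqrt(2) ≈ 2.0 - 2.8284*I)
S(b) = 4 (S(b) = -1 - 1*(-5) = -1 + 5 = 4)
-10*(N(-6, v) + S(-2)) = -10*(-6 + 4) = -10*(-2) = 20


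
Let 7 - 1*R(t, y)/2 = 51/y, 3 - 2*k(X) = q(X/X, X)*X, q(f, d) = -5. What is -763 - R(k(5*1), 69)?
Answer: -17837/23 ≈ -775.52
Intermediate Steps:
k(X) = 3/2 + 5*X/2 (k(X) = 3/2 - (-5)*X/2 = 3/2 + 5*X/2)
R(t, y) = 14 - 102/y
-763 - R(k(5*1), 69) = -763 - (14 - 102/69) = -763 - (14 - 102*1/69) = -763 - (14 - 34/23) = -763 - 1*288/23 = -763 - 288/23 = -17837/23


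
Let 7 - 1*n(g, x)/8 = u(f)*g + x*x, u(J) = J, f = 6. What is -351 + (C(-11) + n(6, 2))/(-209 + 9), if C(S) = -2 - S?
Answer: -13989/40 ≈ -349.73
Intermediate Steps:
n(g, x) = 56 - 48*g - 8*x**2 (n(g, x) = 56 - 8*(6*g + x*x) = 56 - 8*(6*g + x**2) = 56 - 8*(x**2 + 6*g) = 56 + (-48*g - 8*x**2) = 56 - 48*g - 8*x**2)
-351 + (C(-11) + n(6, 2))/(-209 + 9) = -351 + ((-2 - 1*(-11)) + (56 - 48*6 - 8*2**2))/(-209 + 9) = -351 + ((-2 + 11) + (56 - 288 - 8*4))/(-200) = -351 + (9 + (56 - 288 - 32))*(-1/200) = -351 + (9 - 264)*(-1/200) = -351 - 255*(-1/200) = -351 + 51/40 = -13989/40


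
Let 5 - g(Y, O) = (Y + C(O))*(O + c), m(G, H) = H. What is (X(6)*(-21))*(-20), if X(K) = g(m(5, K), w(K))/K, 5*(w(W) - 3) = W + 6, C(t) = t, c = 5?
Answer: -39746/5 ≈ -7949.2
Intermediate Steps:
w(W) = 21/5 + W/5 (w(W) = 3 + (W + 6)/5 = 3 + (6 + W)/5 = 3 + (6/5 + W/5) = 21/5 + W/5)
g(Y, O) = 5 - (5 + O)*(O + Y) (g(Y, O) = 5 - (Y + O)*(O + 5) = 5 - (O + Y)*(5 + O) = 5 - (5 + O)*(O + Y))
X(K) = (-16 - (21/5 + K/5)² - 6*K - K*(21/5 + K/5))/K (X(K) = (5 - (21/5 + K/5)² - 5*(21/5 + K/5) - 5*K - (21/5 + K/5)*K)/K = (5 - (21/5 + K/5)² + (-21 - K) - 5*K - K*(21/5 + K/5))/K = (-16 - (21/5 + K/5)² - 6*K - K*(21/5 + K/5))/K)
(X(6)*(-21))*(-20) = (((1/25)*(-841 - 297*6 - 6*6²)/6)*(-21))*(-20) = (((1/25)*(⅙)*(-841 - 1782 - 6*36))*(-21))*(-20) = (((1/25)*(⅙)*(-841 - 1782 - 216))*(-21))*(-20) = (((1/25)*(⅙)*(-2839))*(-21))*(-20) = -2839/150*(-21)*(-20) = (19873/50)*(-20) = -39746/5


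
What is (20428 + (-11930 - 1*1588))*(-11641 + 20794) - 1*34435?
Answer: 63212795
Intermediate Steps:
(20428 + (-11930 - 1*1588))*(-11641 + 20794) - 1*34435 = (20428 + (-11930 - 1588))*9153 - 34435 = (20428 - 13518)*9153 - 34435 = 6910*9153 - 34435 = 63247230 - 34435 = 63212795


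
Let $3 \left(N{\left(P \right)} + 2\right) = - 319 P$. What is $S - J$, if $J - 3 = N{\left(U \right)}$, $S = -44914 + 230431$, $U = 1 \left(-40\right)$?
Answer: $\frac{543788}{3} \approx 1.8126 \cdot 10^{5}$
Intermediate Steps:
$U = -40$
$S = 185517$
$N{\left(P \right)} = -2 - \frac{319 P}{3}$ ($N{\left(P \right)} = -2 + \frac{\left(-319\right) P}{3} = -2 - \frac{319 P}{3}$)
$J = \frac{12763}{3}$ ($J = 3 - - \frac{12754}{3} = 3 + \left(-2 + \frac{12760}{3}\right) = 3 + \frac{12754}{3} = \frac{12763}{3} \approx 4254.3$)
$S - J = 185517 - \frac{12763}{3} = \frac{543788}{3}$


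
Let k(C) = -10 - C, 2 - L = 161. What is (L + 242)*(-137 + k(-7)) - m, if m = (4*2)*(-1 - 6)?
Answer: -11564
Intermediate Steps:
L = -159 (L = 2 - 1*161 = 2 - 161 = -159)
m = -56 (m = 8*(-7) = -56)
(L + 242)*(-137 + k(-7)) - m = (-159 + 242)*(-137 + (-10 - 1*(-7))) - 1*(-56) = 83*(-137 + (-10 + 7)) + 56 = 83*(-137 - 3) + 56 = 83*(-140) + 56 = -11620 + 56 = -11564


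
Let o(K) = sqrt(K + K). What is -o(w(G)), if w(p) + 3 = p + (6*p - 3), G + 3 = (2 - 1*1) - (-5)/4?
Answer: -3*I*sqrt(10)/2 ≈ -4.7434*I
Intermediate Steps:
G = -3/4 (G = -3 + ((2 - 1*1) - (-5)/4) = -3 + ((2 - 1) - (-5)/4) = -3 + (1 - 1*(-5/4)) = -3 + (1 + 5/4) = -3 + 9/4 = -3/4 ≈ -0.75000)
w(p) = -6 + 7*p (w(p) = -3 + (p + (6*p - 3)) = -3 + (p + (-3 + 6*p)) = -3 + (-3 + 7*p) = -6 + 7*p)
o(K) = sqrt(2)*sqrt(K) (o(K) = sqrt(2*K) = sqrt(2)*sqrt(K))
-o(w(G)) = -sqrt(2)*sqrt(-6 + 7*(-3/4)) = -sqrt(2)*sqrt(-6 - 21/4) = -sqrt(2)*sqrt(-45/4) = -sqrt(2)*3*I*sqrt(5)/2 = -3*I*sqrt(10)/2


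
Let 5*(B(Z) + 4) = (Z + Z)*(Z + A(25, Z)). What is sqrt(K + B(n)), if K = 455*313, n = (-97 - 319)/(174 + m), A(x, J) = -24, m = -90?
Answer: sqrt(1570713595)/105 ≈ 377.45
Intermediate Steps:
n = -104/21 (n = (-97 - 319)/(174 - 90) = -416/84 = -416*1/84 = -104/21 ≈ -4.9524)
B(Z) = -4 + 2*Z*(-24 + Z)/5 (B(Z) = -4 + ((Z + Z)*(Z - 24))/5 = -4 + ((2*Z)*(-24 + Z))/5 = -4 + (2*Z*(-24 + Z))/5 = -4 + 2*Z*(-24 + Z)/5)
K = 142415
sqrt(K + B(n)) = sqrt(142415 + (-4 - 48/5*(-104/21) + 2*(-104/21)**2/5)) = sqrt(142415 + (-4 + 1664/35 + (2/5)*(10816/441))) = sqrt(142415 + (-4 + 1664/35 + 21632/2205)) = sqrt(142415 + 117644/2205) = sqrt(314142719/2205) = sqrt(1570713595)/105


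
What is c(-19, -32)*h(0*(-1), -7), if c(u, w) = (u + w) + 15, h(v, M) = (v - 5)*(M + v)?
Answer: -1260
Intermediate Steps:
h(v, M) = (-5 + v)*(M + v)
c(u, w) = 15 + u + w
c(-19, -32)*h(0*(-1), -7) = (15 - 19 - 32)*((0*(-1))**2 - 5*(-7) - 0*(-1) - 0*(-1)) = -36*(0**2 + 35 - 5*0 - 7*0) = -36*(0 + 35 + 0 + 0) = -36*35 = -1260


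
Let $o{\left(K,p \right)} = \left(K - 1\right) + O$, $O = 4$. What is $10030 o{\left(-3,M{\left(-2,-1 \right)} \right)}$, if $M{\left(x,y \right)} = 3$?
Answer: $0$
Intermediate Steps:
$o{\left(K,p \right)} = 3 + K$ ($o{\left(K,p \right)} = \left(K - 1\right) + 4 = \left(-1 + K\right) + 4 = 3 + K$)
$10030 o{\left(-3,M{\left(-2,-1 \right)} \right)} = 10030 \left(3 - 3\right) = 10030 \cdot 0 = 0$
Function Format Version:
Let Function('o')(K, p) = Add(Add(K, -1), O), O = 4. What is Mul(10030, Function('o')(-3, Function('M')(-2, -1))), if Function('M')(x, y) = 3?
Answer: 0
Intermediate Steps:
Function('o')(K, p) = Add(3, K) (Function('o')(K, p) = Add(Add(K, -1), 4) = Add(Add(-1, K), 4) = Add(3, K))
Mul(10030, Function('o')(-3, Function('M')(-2, -1))) = Mul(10030, Add(3, -3)) = Mul(10030, 0) = 0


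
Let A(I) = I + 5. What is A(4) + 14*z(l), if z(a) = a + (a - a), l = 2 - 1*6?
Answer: -47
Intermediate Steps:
l = -4 (l = 2 - 6 = -4)
A(I) = 5 + I
z(a) = a (z(a) = a + 0 = a)
A(4) + 14*z(l) = (5 + 4) + 14*(-4) = 9 - 56 = -47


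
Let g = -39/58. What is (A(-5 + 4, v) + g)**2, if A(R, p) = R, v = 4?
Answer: 9409/3364 ≈ 2.7970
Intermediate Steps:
g = -39/58 (g = -39*1/58 = -39/58 ≈ -0.67241)
(A(-5 + 4, v) + g)**2 = ((-5 + 4) - 39/58)**2 = (-1 - 39/58)**2 = (-97/58)**2 = 9409/3364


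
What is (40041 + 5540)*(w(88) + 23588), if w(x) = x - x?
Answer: 1075164628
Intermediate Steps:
w(x) = 0
(40041 + 5540)*(w(88) + 23588) = (40041 + 5540)*(0 + 23588) = 45581*23588 = 1075164628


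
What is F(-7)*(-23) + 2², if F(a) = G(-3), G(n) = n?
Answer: 73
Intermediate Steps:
F(a) = -3
F(-7)*(-23) + 2² = -3*(-23) + 2² = 69 + 4 = 73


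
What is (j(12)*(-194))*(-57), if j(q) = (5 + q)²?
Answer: 3195762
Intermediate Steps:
(j(12)*(-194))*(-57) = ((5 + 12)²*(-194))*(-57) = (17²*(-194))*(-57) = (289*(-194))*(-57) = -56066*(-57) = 3195762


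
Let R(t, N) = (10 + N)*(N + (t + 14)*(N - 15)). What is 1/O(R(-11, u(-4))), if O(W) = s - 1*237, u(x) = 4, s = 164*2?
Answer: 1/91 ≈ 0.010989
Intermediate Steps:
s = 328
R(t, N) = (10 + N)*(N + (-15 + N)*(14 + t)) (R(t, N) = (10 + N)*(N + (14 + t)*(-15 + N)) = (10 + N)*(N + (-15 + N)*(14 + t)))
O(W) = 91 (O(W) = 328 - 1*237 = 328 - 237 = 91)
1/O(R(-11, u(-4))) = 1/91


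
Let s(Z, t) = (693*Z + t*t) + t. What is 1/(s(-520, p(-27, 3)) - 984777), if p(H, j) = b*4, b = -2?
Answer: -1/1345081 ≈ -7.4345e-7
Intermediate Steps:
p(H, j) = -8 (p(H, j) = -2*4 = -8)
s(Z, t) = t + t² + 693*Z (s(Z, t) = (693*Z + t²) + t = (t² + 693*Z) + t = t + t² + 693*Z)
1/(s(-520, p(-27, 3)) - 984777) = 1/((-8 + (-8)² + 693*(-520)) - 984777) = 1/((-8 + 64 - 360360) - 984777) = 1/(-360304 - 984777) = 1/(-1345081) = -1/1345081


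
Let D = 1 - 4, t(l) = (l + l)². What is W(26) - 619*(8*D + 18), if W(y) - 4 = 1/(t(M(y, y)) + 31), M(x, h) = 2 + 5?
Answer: 843987/227 ≈ 3718.0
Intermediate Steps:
M(x, h) = 7
t(l) = 4*l² (t(l) = (2*l)² = 4*l²)
D = -3
W(y) = 909/227 (W(y) = 4 + 1/(4*7² + 31) = 4 + 1/(4*49 + 31) = 4 + 1/(196 + 31) = 4 + 1/227 = 909/227)
W(26) - 619*(8*D + 18) = 909/227 - 619*(8*(-3) + 18) = 909/227 - 619*(-24 + 18) = 909/227 - 619*(-6) = 909/227 + 3714 = 843987/227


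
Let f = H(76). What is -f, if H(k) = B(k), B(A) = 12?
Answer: -12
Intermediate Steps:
H(k) = 12
f = 12
-f = -1*12 = -12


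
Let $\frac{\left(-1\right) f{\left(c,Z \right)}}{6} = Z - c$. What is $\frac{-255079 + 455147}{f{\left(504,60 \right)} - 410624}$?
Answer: $- \frac{50017}{101990} \approx -0.49041$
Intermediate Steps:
$f{\left(c,Z \right)} = - 6 Z + 6 c$ ($f{\left(c,Z \right)} = - 6 \left(Z - c\right) = - 6 Z + 6 c$)
$\frac{-255079 + 455147}{f{\left(504,60 \right)} - 410624} = \frac{-255079 + 455147}{\left(\left(-6\right) 60 + 6 \cdot 504\right) - 410624} = \frac{200068}{\left(-360 + 3024\right) - 410624} = \frac{200068}{2664 - 410624} = \frac{200068}{-407960} = 200068 \left(- \frac{1}{407960}\right) = - \frac{50017}{101990}$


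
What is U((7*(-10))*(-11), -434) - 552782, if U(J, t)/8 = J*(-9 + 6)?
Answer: -571262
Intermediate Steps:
U(J, t) = -24*J (U(J, t) = 8*(J*(-9 + 6)) = 8*(J*(-3)) = 8*(-3*J) = -24*J)
U((7*(-10))*(-11), -434) - 552782 = -24*7*(-10)*(-11) - 552782 = -(-1680)*(-11) - 552782 = -24*770 - 552782 = -18480 - 552782 = -571262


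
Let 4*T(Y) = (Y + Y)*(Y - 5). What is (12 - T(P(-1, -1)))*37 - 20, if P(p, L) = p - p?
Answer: 424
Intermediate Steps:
P(p, L) = 0
T(Y) = Y*(-5 + Y)/2 (T(Y) = ((Y + Y)*(Y - 5))/4 = ((2*Y)*(-5 + Y))/4 = (2*Y*(-5 + Y))/4 = Y*(-5 + Y)/2)
(12 - T(P(-1, -1)))*37 - 20 = (12 - 0*(-5 + 0)/2)*37 - 20 = (12 - 0*(-5)/2)*37 - 20 = (12 - 1*0)*37 - 20 = (12 + 0)*37 - 20 = 12*37 - 20 = 444 - 20 = 424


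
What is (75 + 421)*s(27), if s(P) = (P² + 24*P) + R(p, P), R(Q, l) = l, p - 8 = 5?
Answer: 696384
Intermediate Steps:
p = 13 (p = 8 + 5 = 13)
s(P) = P² + 25*P (s(P) = (P² + 24*P) + P = P² + 25*P)
(75 + 421)*s(27) = (75 + 421)*(27*(25 + 27)) = 496*(27*52) = 496*1404 = 696384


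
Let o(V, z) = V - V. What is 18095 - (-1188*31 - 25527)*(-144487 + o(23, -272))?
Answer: -9009468790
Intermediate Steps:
o(V, z) = 0
18095 - (-1188*31 - 25527)*(-144487 + o(23, -272)) = 18095 - (-1188*31 - 25527)*(-144487 + 0) = 18095 - (-36828 - 25527)*(-144487) = 18095 - (-62355)*(-144487) = 18095 - 1*9009486885 = 18095 - 9009486885 = -9009468790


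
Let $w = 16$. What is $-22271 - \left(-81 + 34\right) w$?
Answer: $-21519$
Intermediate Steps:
$-22271 - \left(-81 + 34\right) w = -22271 - \left(-81 + 34\right) 16 = -22271 - \left(-47\right) 16 = -22271 - -752 = -22271 + 752 = -21519$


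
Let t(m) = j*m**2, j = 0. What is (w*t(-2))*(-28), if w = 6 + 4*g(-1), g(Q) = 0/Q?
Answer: 0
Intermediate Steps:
g(Q) = 0
w = 6 (w = 6 + 4*0 = 6 + 0 = 6)
t(m) = 0 (t(m) = 0*m**2 = 0)
(w*t(-2))*(-28) = (6*0)*(-28) = 0*(-28) = 0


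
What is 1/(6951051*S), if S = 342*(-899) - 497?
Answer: -1/2140610910705 ≈ -4.6716e-13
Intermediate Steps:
S = -307955 (S = -307458 - 497 = -307955)
1/(6951051*S) = 1/(6951051*(-307955)) = (1/6951051)*(-1/307955) = -1/2140610910705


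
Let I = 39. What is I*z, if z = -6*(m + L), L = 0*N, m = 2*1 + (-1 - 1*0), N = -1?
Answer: -234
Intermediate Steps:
m = 1 (m = 2 + (-1 + 0) = 2 - 1 = 1)
L = 0 (L = 0*(-1) = 0)
z = -6 (z = -6*(1 + 0) = -6*1 = -6)
I*z = 39*(-6) = -234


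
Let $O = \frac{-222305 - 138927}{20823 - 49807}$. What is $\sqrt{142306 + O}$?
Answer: $\frac{12 \sqrt{12972850739}}{3623} \approx 377.25$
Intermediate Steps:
$O = \frac{45154}{3623}$ ($O = - \frac{361232}{-28984} = \left(-361232\right) \left(- \frac{1}{28984}\right) = \frac{45154}{3623} \approx 12.463$)
$\sqrt{142306 + O} = \sqrt{142306 + \frac{45154}{3623}} = \sqrt{\frac{515619792}{3623}} = \frac{12 \sqrt{12972850739}}{3623}$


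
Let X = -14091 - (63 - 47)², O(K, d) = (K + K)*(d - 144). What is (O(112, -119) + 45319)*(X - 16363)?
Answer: 417441030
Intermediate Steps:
O(K, d) = 2*K*(-144 + d) (O(K, d) = (2*K)*(-144 + d) = 2*K*(-144 + d))
X = -14347 (X = -14091 - 1*16² = -14091 - 1*256 = -14091 - 256 = -14347)
(O(112, -119) + 45319)*(X - 16363) = (2*112*(-144 - 119) + 45319)*(-14347 - 16363) = (2*112*(-263) + 45319)*(-30710) = (-58912 + 45319)*(-30710) = -13593*(-30710) = 417441030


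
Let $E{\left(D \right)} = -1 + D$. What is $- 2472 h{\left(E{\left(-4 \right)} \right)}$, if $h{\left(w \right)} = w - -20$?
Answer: $-37080$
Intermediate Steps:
$h{\left(w \right)} = 20 + w$ ($h{\left(w \right)} = w + 20 = 20 + w$)
$- 2472 h{\left(E{\left(-4 \right)} \right)} = - 2472 \left(20 - 5\right) = \left(-2472\right) 15 = -37080$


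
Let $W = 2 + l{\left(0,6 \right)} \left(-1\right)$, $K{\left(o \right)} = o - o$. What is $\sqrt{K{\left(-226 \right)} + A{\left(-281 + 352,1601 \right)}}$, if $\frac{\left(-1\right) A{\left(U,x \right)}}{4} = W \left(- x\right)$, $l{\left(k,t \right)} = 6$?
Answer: $4 i \sqrt{1601} \approx 160.05 i$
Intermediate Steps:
$K{\left(o \right)} = 0$
$W = -4$ ($W = 2 + 6 \left(-1\right) = 2 - 6 = -4$)
$A{\left(U,x \right)} = - 16 x$ ($A{\left(U,x \right)} = - 4 \left(- 4 \left(- x\right)\right) = - 4 \cdot 4 x = - 16 x$)
$\sqrt{K{\left(-226 \right)} + A{\left(-281 + 352,1601 \right)}} = \sqrt{0 - 25616} = \sqrt{-25616} = 4 i \sqrt{1601}$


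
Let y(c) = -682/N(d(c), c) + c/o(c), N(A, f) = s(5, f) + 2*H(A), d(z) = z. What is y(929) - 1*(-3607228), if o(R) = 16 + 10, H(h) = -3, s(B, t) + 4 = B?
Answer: 468962017/130 ≈ 3.6074e+6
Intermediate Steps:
s(B, t) = -4 + B
o(R) = 26
N(A, f) = -5 (N(A, f) = (-4 + 5) + 2*(-3) = 1 - 6 = -5)
y(c) = 682/5 + c/26 (y(c) = -682/(-5) + c/26 = -682*(-1/5) + c*(1/26) = 682/5 + c/26)
y(929) - 1*(-3607228) = (682/5 + (1/26)*929) - 1*(-3607228) = (682/5 + 929/26) + 3607228 = 22377/130 + 3607228 = 468962017/130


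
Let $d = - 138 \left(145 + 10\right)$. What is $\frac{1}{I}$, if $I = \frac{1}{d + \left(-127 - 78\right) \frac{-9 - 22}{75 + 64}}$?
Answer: $- \frac{2966855}{139} \approx -21344.0$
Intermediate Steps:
$d = -21390$ ($d = \left(-138\right) 155 = -21390$)
$I = - \frac{139}{2966855}$ ($I = \frac{1}{-21390 + \left(-127 - 78\right) \frac{-9 - 22}{75 + 64}} = \frac{1}{-21390 - 205 \left(- \frac{31}{139}\right)} = \frac{1}{-21390 - 205 \left(\left(-31\right) \frac{1}{139}\right)} = \frac{1}{-21390 - - \frac{6355}{139}} = \frac{1}{-21390 + \frac{6355}{139}} = \frac{1}{- \frac{2966855}{139}} = - \frac{139}{2966855} \approx -4.6851 \cdot 10^{-5}$)
$\frac{1}{I} = \frac{1}{- \frac{139}{2966855}} = - \frac{2966855}{139}$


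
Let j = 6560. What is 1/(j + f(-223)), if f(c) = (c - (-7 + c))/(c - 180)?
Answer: 403/2643673 ≈ 0.00015244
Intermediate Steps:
f(c) = 7/(-180 + c) (f(c) = (c + (7 - c))/(-180 + c) = 7/(-180 + c))
1/(j + f(-223)) = 1/(6560 + 7/(-180 - 223)) = 1/(6560 + 7/(-403)) = 1/(6560 + 7*(-1/403)) = 1/(6560 - 7/403) = 1/(2643673/403) = 403/2643673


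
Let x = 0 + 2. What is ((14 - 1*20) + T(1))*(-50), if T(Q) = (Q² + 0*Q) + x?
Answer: 150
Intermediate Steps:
x = 2
T(Q) = 2 + Q² (T(Q) = (Q² + 0*Q) + 2 = (Q² + 0) + 2 = Q² + 2 = 2 + Q²)
((14 - 1*20) + T(1))*(-50) = ((14 - 1*20) + (2 + 1²))*(-50) = ((14 - 20) + (2 + 1))*(-50) = (-6 + 3)*(-50) = -3*(-50) = 150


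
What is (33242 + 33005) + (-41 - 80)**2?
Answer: 80888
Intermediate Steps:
(33242 + 33005) + (-41 - 80)**2 = 66247 + (-121)**2 = 66247 + 14641 = 80888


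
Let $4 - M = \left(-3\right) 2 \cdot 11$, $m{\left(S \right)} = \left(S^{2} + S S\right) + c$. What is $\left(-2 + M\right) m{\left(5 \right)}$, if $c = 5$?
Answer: $3740$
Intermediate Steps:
$m{\left(S \right)} = 5 + 2 S^{2}$ ($m{\left(S \right)} = \left(S^{2} + S S\right) + 5 = \left(S^{2} + S^{2}\right) + 5 = 2 S^{2} + 5 = 5 + 2 S^{2}$)
$M = 70$ ($M = 4 - \left(-3\right) 2 \cdot 11 = 4 - \left(-6\right) 11 = 4 - -66 = 4 + 66 = 70$)
$\left(-2 + M\right) m{\left(5 \right)} = \left(-2 + 70\right) \left(5 + 2 \cdot 5^{2}\right) = 68 \left(5 + 2 \cdot 25\right) = 68 \left(5 + 50\right) = 68 \cdot 55 = 3740$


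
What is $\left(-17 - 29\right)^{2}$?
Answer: $2116$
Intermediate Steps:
$\left(-17 - 29\right)^{2} = \left(-46\right)^{2} = 2116$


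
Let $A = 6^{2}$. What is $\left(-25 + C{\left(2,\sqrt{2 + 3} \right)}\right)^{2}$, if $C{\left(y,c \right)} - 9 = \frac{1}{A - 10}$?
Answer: $\frac{172225}{676} \approx 254.77$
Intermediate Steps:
$A = 36$
$C{\left(y,c \right)} = \frac{235}{26}$ ($C{\left(y,c \right)} = 9 + \frac{1}{36 - 10} = 9 + \frac{1}{26} = \frac{235}{26}$)
$\left(-25 + C{\left(2,\sqrt{2 + 3} \right)}\right)^{2} = \left(-25 + \frac{235}{26}\right)^{2} = \left(- \frac{415}{26}\right)^{2} = \frac{172225}{676}$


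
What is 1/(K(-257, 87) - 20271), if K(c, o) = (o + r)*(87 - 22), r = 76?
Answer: -1/9676 ≈ -0.00010335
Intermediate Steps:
K(c, o) = 4940 + 65*o (K(c, o) = (o + 76)*(87 - 22) = (76 + o)*65 = 4940 + 65*o)
1/(K(-257, 87) - 20271) = 1/((4940 + 65*87) - 20271) = 1/((4940 + 5655) - 20271) = 1/(10595 - 20271) = 1/(-9676) = -1/9676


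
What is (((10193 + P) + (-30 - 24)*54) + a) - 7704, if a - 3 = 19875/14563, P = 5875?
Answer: 79402788/14563 ≈ 5452.4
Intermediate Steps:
a = 63564/14563 (a = 3 + 19875/14563 = 63564/14563 ≈ 4.3648)
(((10193 + P) + (-30 - 24)*54) + a) - 7704 = (((10193 + 5875) + (-30 - 24)*54) + 63564/14563) - 7704 = ((16068 - 54*54) + 63564/14563) - 7704 = ((16068 - 2916) + 63564/14563) - 7704 = (13152 + 63564/14563) - 7704 = 191596140/14563 - 7704 = 79402788/14563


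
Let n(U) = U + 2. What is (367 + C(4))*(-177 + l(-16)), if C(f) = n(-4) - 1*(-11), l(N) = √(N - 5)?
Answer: -66552 + 376*I*√21 ≈ -66552.0 + 1723.0*I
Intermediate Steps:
n(U) = 2 + U
l(N) = √(-5 + N)
C(f) = 9 (C(f) = (2 - 4) - 1*(-11) = -2 + 11 = 9)
(367 + C(4))*(-177 + l(-16)) = (367 + 9)*(-177 + √(-5 - 16)) = 376*(-177 + √(-21)) = 376*(-177 + I*√21) = -66552 + 376*I*√21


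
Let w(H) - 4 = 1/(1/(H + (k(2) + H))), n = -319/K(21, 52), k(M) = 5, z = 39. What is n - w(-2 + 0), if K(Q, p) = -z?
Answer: 124/39 ≈ 3.1795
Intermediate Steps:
K(Q, p) = -39 (K(Q, p) = -1*39 = -39)
n = 319/39 (n = -319/(-39) = -319*(-1/39) = 319/39 ≈ 8.1795)
w(H) = 9 + 2*H (w(H) = 4 + 1/(1/(H + (5 + H))) = 4 + 1/(1/(5 + 2*H)) = 4 + (5 + 2*H) = 9 + 2*H)
n - w(-2 + 0) = 319/39 - (9 + 2*(-2 + 0)) = 319/39 - (9 + 2*(-2)) = 319/39 - (9 - 4) = 319/39 - 1*5 = 319/39 - 5 = 124/39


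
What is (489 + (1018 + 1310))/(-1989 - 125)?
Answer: -2817/2114 ≈ -1.3325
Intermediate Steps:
(489 + (1018 + 1310))/(-1989 - 125) = (489 + 2328)/(-2114) = 2817*(-1/2114) = -2817/2114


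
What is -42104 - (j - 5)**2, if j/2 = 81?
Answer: -66753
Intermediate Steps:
j = 162 (j = 2*81 = 162)
-42104 - (j - 5)**2 = -42104 - (162 - 5)**2 = -42104 - 1*157**2 = -42104 - 1*24649 = -42104 - 24649 = -66753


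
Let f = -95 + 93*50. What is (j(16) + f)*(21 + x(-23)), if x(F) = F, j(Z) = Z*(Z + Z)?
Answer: -10134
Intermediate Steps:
j(Z) = 2*Z² (j(Z) = Z*(2*Z) = 2*Z²)
f = 4555 (f = -95 + 4650 = 4555)
(j(16) + f)*(21 + x(-23)) = (2*16² + 4555)*(21 - 23) = (2*256 + 4555)*(-2) = (512 + 4555)*(-2) = 5067*(-2) = -10134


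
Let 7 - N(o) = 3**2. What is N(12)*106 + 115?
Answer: -97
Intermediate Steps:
N(o) = -2 (N(o) = 7 - 1*3**2 = 7 - 1*9 = 7 - 9 = -2)
N(12)*106 + 115 = -2*106 + 115 = -212 + 115 = -97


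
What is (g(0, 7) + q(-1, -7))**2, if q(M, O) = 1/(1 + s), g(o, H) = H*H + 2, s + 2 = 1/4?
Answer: 22201/9 ≈ 2466.8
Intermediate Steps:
s = -7/4 (s = -2 + 1/4 = -7/4 ≈ -1.7500)
g(o, H) = 2 + H**2 (g(o, H) = H**2 + 2 = 2 + H**2)
q(M, O) = -4/3 (q(M, O) = 1/(1 - 7/4) = 1/(-3/4) = -4/3)
(g(0, 7) + q(-1, -7))**2 = ((2 + 7**2) - 4/3)**2 = ((2 + 49) - 4/3)**2 = (51 - 4/3)**2 = (149/3)**2 = 22201/9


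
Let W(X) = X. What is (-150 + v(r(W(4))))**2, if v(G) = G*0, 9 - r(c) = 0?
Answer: 22500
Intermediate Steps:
r(c) = 9 (r(c) = 9 - 1*0 = 9 + 0 = 9)
v(G) = 0
(-150 + v(r(W(4))))**2 = (-150 + 0)**2 = (-150)**2 = 22500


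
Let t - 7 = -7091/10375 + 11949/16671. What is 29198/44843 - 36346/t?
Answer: -93956117084404776/18183659953109 ≈ -5167.1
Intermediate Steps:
t = 405496063/57653875 (t = 7 + (-7091/10375 + 11949/16671) = 7 + (-7091*1/10375 + 11949*(1/16671)) = 7 + (-7091/10375 + 3983/5557) = 7 + 1918938/57653875 = 405496063/57653875 ≈ 7.0333)
29198/44843 - 36346/t = 29198/44843 - 36346/405496063/57653875 = 29198*(1/44843) - 36346*57653875/405496063 = 29198/44843 - 2095487740750/405496063 = -93956117084404776/18183659953109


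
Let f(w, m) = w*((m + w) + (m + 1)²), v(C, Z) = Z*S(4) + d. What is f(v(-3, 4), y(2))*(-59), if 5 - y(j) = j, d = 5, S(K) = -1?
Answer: -1180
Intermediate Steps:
y(j) = 5 - j
v(C, Z) = 5 - Z (v(C, Z) = Z*(-1) + 5 = -Z + 5 = 5 - Z)
f(w, m) = w*(m + w + (1 + m)²) (f(w, m) = w*((m + w) + (1 + m)²) = w*(m + w + (1 + m)²))
f(v(-3, 4), y(2))*(-59) = ((5 - 1*4)*((5 - 1*2) + (5 - 1*4) + (1 + (5 - 1*2))²))*(-59) = ((5 - 4)*((5 - 2) + (5 - 4) + (1 + (5 - 2))²))*(-59) = (1*(3 + 1 + (1 + 3)²))*(-59) = (1*(3 + 1 + 4²))*(-59) = (1*(3 + 1 + 16))*(-59) = (1*20)*(-59) = 20*(-59) = -1180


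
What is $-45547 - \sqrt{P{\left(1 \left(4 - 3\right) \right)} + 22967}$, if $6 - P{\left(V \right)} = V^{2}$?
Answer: $-45547 - 2 \sqrt{5743} \approx -45699.0$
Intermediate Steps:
$P{\left(V \right)} = 6 - V^{2}$
$-45547 - \sqrt{P{\left(1 \left(4 - 3\right) \right)} + 22967} = -45547 - \sqrt{\left(6 - \left(1 \left(4 - 3\right)\right)^{2}\right) + 22967} = -45547 - \sqrt{\left(6 - \left(1 \cdot 1\right)^{2}\right) + 22967} = -45547 - \sqrt{\left(6 - 1^{2}\right) + 22967} = -45547 - \sqrt{\left(6 - 1\right) + 22967} = -45547 - \sqrt{5 + 22967} = -45547 - \sqrt{22972} = -45547 - 2 \sqrt{5743}$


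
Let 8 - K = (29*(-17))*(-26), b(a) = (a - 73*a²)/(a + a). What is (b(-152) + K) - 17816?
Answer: -50155/2 ≈ -25078.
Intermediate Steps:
b(a) = (a - 73*a²)/(2*a) (b(a) = (a - 73*a²)/((2*a)) = (a - 73*a²)*(1/(2*a)) = (a - 73*a²)/(2*a))
K = -12810 (K = 8 - 29*(-17)*(-26) = 8 - (-493)*(-26) = 8 - 1*12818 = 8 - 12818 = -12810)
(b(-152) + K) - 17816 = ((½ - 73/2*(-152)) - 12810) - 17816 = ((½ + 5548) - 12810) - 17816 = (11097/2 - 12810) - 17816 = -14523/2 - 17816 = -50155/2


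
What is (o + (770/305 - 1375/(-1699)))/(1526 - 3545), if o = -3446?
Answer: 118931491/69749047 ≈ 1.7051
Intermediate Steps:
(o + (770/305 - 1375/(-1699)))/(1526 - 3545) = (-3446 + (770/305 - 1375/(-1699)))/(1526 - 3545) = (-3446 + (770*(1/305) - 1375*(-1/1699)))/(-2019) = (-3446 + (154/61 + 1375/1699))*(-1/2019) = (-3446 + 345521/103639)*(-1/2019) = -356794473/103639*(-1/2019) = 118931491/69749047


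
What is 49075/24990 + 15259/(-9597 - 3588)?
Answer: 17715431/21966210 ≈ 0.80649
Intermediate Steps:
49075/24990 + 15259/(-9597 - 3588) = 49075*(1/24990) + 15259/(-13185) = 9815/4998 + 15259*(-1/13185) = 9815/4998 - 15259/13185 = 17715431/21966210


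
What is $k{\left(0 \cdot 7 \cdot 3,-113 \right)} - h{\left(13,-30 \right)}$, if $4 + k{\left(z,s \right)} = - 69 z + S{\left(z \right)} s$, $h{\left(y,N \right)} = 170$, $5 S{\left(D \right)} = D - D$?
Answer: $-174$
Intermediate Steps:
$S{\left(D \right)} = 0$ ($S{\left(D \right)} = \frac{D - D}{5} = \frac{1}{5} \cdot 0 = 0$)
$k{\left(z,s \right)} = -4 - 69 z$ ($k{\left(z,s \right)} = -4 + \left(- 69 z + 0 s\right) = -4 + \left(- 69 z + 0\right) = -4 - 69 z$)
$k{\left(0 \cdot 7 \cdot 3,-113 \right)} - h{\left(13,-30 \right)} = \left(-4 - 69 \cdot 0 \cdot 7 \cdot 3\right) - 170 = \left(-4 - 69 \cdot 0 \cdot 3\right) - 170 = \left(-4 - 0\right) - 170 = \left(-4 + 0\right) - 170 = -4 - 170 = -174$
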